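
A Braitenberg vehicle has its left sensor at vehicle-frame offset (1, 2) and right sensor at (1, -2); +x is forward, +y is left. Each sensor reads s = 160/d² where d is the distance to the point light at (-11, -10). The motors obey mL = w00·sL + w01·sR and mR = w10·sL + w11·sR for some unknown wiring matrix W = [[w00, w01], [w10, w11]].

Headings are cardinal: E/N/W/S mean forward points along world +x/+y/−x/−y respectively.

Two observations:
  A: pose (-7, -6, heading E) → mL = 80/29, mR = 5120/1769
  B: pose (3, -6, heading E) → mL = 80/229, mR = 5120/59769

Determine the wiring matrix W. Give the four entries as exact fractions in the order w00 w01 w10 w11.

0 1/2 -1 1

obs A: pose=(-7,-6,E) → sL=160/61, sR=160/29, mL=80/29, mR=5120/1769
obs B: pose=(3,-6,E) → sL=160/261, sR=160/229, mL=80/229, mR=5120/59769
sensor matrix S = [[160/61, 160/29], [160/261, 160/229]]; det S = -163840000/105731361
solve [mL_A; mL_B] = S·[w00; w01] and [mR_A; mR_B] = S·[w10; w11]:
  w00 = 0, w01 = 1/2, w10 = -1, w11 = 1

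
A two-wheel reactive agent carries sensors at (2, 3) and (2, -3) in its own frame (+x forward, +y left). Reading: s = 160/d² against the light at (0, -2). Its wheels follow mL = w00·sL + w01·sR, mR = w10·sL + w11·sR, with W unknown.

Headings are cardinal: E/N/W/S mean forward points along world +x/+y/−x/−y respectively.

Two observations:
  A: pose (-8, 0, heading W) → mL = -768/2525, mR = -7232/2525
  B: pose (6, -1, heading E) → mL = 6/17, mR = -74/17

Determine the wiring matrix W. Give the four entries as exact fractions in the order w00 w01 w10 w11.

obs A: pose=(-8,0,W) → sL=160/101, sR=32/25, mL=-768/2525, mR=-7232/2525
obs B: pose=(6,-1,E) → sL=2, sR=40/17, mL=6/17, mR=-74/17
sensor matrix S = [[160/101, 32/25], [2, 40/17]]; det S = 50112/42925
solve [mL_A; mL_B] = S·[w00; w01] and [mR_A; mR_B] = S·[w10; w11]:
  w00 = -1, w01 = 1, w10 = -1, w11 = -1

-1 1 -1 -1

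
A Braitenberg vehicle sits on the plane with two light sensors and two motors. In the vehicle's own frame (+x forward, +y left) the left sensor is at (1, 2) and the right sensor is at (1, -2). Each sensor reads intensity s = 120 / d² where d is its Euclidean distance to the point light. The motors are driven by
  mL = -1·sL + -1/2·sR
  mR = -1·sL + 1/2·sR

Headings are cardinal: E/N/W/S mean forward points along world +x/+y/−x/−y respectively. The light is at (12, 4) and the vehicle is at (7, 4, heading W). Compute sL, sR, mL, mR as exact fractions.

3 3 -9/2 -3/2

left sensor world pos  = (6, 2); dL² = 40
right sensor world pos = (6, 6); dR² = 40
sL = 120/40 = 3
sR = 120/40 = 3
mL = -1·sL + -1/2·sR = -9/2
mR = -1·sL + 1/2·sR = -3/2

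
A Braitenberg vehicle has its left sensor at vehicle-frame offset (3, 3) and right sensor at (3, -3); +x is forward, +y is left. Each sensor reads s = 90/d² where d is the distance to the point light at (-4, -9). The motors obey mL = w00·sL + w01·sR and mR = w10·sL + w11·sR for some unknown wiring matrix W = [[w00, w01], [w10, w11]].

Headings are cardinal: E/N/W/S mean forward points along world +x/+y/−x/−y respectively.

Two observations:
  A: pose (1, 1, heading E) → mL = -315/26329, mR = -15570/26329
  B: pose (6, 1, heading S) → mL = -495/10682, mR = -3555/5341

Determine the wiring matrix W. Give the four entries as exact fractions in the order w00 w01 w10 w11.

1 -1/2 -1/2 -1/2

obs A: pose=(1,1,E) → sL=90/233, sR=90/113, mL=-315/26329, mR=-15570/26329
obs B: pose=(6,1,S) → sL=45/109, sR=45/49, mL=-495/10682, mR=-3555/5341
sensor matrix S = [[90/233, 90/113], [45/109, 45/49]]; det S = 3645000/140623189
solve [mL_A; mL_B] = S·[w00; w01] and [mR_A; mR_B] = S·[w10; w11]:
  w00 = 1, w01 = -1/2, w10 = -1/2, w11 = -1/2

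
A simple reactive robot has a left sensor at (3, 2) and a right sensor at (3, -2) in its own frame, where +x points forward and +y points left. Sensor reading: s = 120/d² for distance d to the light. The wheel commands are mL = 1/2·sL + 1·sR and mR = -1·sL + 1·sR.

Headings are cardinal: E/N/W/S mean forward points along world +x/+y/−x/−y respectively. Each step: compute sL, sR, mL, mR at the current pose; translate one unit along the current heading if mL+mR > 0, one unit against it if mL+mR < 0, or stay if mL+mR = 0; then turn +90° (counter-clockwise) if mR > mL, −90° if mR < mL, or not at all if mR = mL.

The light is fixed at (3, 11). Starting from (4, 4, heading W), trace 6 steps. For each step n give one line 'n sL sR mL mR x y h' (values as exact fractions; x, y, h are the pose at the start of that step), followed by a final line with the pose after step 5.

n=0: pose=(4,4,W); sL=24/17, sR=120/29; mL=2388/493, mR=1344/493; mL+mR=3732/493 → advance +1; mR−mL=-36/17 → turn -1·90°
n=1: pose=(3,4,N); sL=6, sR=6; mL=9, mR=0; mL+mR=9 → advance +1; mR−mL=-9 → turn -1·90°
n=2: pose=(3,5,E); sL=24/5, sR=120/73; mL=1476/365, mR=-1152/365; mL+mR=324/365 → advance +1; mR−mL=-36/5 → turn -1·90°
n=3: pose=(4,5,S); sL=4/3, sR=60/41; mL=262/123, mR=16/123; mL+mR=278/123 → advance +1; mR−mL=-2 → turn -1·90°
n=4: pose=(4,4,W); sL=24/17, sR=120/29; mL=2388/493, mR=1344/493; mL+mR=3732/493 → advance +1; mR−mL=-36/17 → turn -1·90°
n=5: pose=(3,4,N); sL=6, sR=6; mL=9, mR=0; mL+mR=9 → advance +1; mR−mL=-9 → turn -1·90°

0 24/17 120/29 2388/493 1344/493 4 4 W
1 6 6 9 0 3 4 N
2 24/5 120/73 1476/365 -1152/365 3 5 E
3 4/3 60/41 262/123 16/123 4 5 S
4 24/17 120/29 2388/493 1344/493 4 4 W
5 6 6 9 0 3 4 N
final 3 5 E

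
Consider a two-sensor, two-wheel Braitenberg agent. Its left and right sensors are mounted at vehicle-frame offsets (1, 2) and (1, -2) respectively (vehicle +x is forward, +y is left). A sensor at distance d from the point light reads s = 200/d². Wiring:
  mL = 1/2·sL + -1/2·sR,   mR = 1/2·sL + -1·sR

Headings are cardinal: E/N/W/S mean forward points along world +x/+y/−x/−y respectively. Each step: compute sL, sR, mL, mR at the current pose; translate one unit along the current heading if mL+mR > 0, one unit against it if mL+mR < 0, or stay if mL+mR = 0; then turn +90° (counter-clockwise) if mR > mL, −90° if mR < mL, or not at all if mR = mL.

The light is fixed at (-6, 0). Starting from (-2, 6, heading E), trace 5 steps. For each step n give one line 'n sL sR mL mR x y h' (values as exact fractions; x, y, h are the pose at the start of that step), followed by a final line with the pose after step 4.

0 200/89 200/41 -4800/3649 -13700/3649 -2 6 E
1 4 100/13 -24/13 -74/13 -3 6 S
2 200/29 40/17 1120/493 540/493 -3 7 W
3 25/8 5/2 5/16 -15/16 -4 7 N
4 200/73 8 -192/73 -484/73 -4 6 E
final -5 6 S

n=0: pose=(-2,6,E); sL=200/89, sR=200/41; mL=-4800/3649, mR=-13700/3649; mL+mR=-18500/3649 → advance -1; mR−mL=-100/41 → turn -1·90°
n=1: pose=(-3,6,S); sL=4, sR=100/13; mL=-24/13, mR=-74/13; mL+mR=-98/13 → advance -1; mR−mL=-50/13 → turn -1·90°
n=2: pose=(-3,7,W); sL=200/29, sR=40/17; mL=1120/493, mR=540/493; mL+mR=1660/493 → advance +1; mR−mL=-20/17 → turn -1·90°
n=3: pose=(-4,7,N); sL=25/8, sR=5/2; mL=5/16, mR=-15/16; mL+mR=-5/8 → advance -1; mR−mL=-5/4 → turn -1·90°
n=4: pose=(-4,6,E); sL=200/73, sR=8; mL=-192/73, mR=-484/73; mL+mR=-676/73 → advance -1; mR−mL=-4 → turn -1·90°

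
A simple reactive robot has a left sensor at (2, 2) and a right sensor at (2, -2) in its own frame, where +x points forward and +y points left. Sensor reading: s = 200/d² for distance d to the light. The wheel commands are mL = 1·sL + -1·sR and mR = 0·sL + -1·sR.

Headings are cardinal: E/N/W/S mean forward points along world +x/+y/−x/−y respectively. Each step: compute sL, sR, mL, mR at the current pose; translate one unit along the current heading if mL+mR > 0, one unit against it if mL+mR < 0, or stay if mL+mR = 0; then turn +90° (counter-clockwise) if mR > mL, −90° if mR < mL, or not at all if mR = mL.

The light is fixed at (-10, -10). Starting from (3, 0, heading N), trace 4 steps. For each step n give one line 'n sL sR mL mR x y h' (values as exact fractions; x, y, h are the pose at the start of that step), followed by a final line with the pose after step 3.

n=0: pose=(3,0,N); sL=40/53, sR=200/369; mL=4160/19557, mR=-200/369; mL+mR=-6440/19557 → advance -1; mR−mL=-40/53 → turn -1·90°
n=1: pose=(3,-1,E); sL=100/173, sR=100/137; mL=-3600/23701, mR=-100/137; mL+mR=-20900/23701 → advance -1; mR−mL=-100/173 → turn -1·90°
n=2: pose=(2,-1,S); sL=40/49, sR=200/149; mL=-3840/7301, mR=-200/149; mL+mR=-13640/7301 → advance -1; mR−mL=-40/49 → turn -1·90°
n=3: pose=(2,0,W); sL=50/41, sR=50/61; mL=1000/2501, mR=-50/61; mL+mR=-1050/2501 → advance -1; mR−mL=-50/41 → turn -1·90°

0 40/53 200/369 4160/19557 -200/369 3 0 N
1 100/173 100/137 -3600/23701 -100/137 3 -1 E
2 40/49 200/149 -3840/7301 -200/149 2 -1 S
3 50/41 50/61 1000/2501 -50/61 2 0 W
final 3 0 N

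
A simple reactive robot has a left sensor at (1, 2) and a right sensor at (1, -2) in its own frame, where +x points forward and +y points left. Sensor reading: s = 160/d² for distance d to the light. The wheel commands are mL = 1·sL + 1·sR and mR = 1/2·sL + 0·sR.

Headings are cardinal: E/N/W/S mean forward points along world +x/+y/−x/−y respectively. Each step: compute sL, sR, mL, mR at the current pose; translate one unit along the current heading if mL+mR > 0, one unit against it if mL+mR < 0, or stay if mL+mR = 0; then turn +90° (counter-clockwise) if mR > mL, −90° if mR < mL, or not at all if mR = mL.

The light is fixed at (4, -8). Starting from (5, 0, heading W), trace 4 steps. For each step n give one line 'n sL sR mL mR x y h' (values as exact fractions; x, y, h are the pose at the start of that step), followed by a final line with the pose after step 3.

n=0: pose=(5,0,W); sL=40/9, sR=8/5; mL=272/45, mR=20/9; mL+mR=124/15 → advance +1; mR−mL=-172/45 → turn -1·90°
n=1: pose=(4,0,N); sL=32/17, sR=32/17; mL=64/17, mR=16/17; mL+mR=80/17 → advance +1; mR−mL=-48/17 → turn -1·90°
n=2: pose=(4,1,E); sL=80/61, sR=16/5; mL=1376/305, mR=40/61; mL+mR=1576/305 → advance +1; mR−mL=-1176/305 → turn -1·90°
n=3: pose=(5,1,S); sL=160/73, sR=32/13; mL=4416/949, mR=80/73; mL+mR=5456/949 → advance +1; mR−mL=-3376/949 → turn -1·90°

0 40/9 8/5 272/45 20/9 5 0 W
1 32/17 32/17 64/17 16/17 4 0 N
2 80/61 16/5 1376/305 40/61 4 1 E
3 160/73 32/13 4416/949 80/73 5 1 S
final 5 0 W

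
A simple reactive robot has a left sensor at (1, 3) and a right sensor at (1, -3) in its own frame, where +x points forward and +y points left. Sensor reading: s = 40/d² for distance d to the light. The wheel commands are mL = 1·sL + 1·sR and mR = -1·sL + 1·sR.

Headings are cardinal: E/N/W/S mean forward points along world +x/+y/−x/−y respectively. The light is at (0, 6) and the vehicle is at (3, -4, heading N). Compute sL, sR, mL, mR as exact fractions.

left sensor world pos  = (0, -3); dL² = 81
right sensor world pos = (6, -3); dR² = 117
sL = 40/81 = 40/81
sR = 40/117 = 40/117
mL = 1·sL + 1·sR = 880/1053
mR = -1·sL + 1·sR = -160/1053

40/81 40/117 880/1053 -160/1053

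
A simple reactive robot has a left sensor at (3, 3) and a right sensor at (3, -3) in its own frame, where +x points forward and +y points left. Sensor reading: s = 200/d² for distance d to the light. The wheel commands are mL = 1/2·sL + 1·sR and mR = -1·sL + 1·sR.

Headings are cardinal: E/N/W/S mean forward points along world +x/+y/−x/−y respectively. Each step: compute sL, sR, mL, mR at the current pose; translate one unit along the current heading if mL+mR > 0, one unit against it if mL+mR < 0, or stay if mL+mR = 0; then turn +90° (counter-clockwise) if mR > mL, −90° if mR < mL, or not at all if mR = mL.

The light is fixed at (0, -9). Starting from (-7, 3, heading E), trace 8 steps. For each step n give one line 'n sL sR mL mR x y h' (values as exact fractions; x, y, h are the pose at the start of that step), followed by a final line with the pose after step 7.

n=0: pose=(-7,3,E); sL=200/241, sR=200/97; mL=57900/23377, mR=28800/23377; mL+mR=86700/23377 → advance +1; mR−mL=-300/241 → turn -1·90°
n=1: pose=(-6,3,S); sL=20/9, sR=100/81; mL=190/81, mR=-80/81; mL+mR=110/81 → advance +1; mR−mL=-10/3 → turn -1·90°
n=2: pose=(-6,2,W); sL=40/29, sR=200/277; mL=11340/8033, mR=-5280/8033; mL+mR=6060/8033 → advance +1; mR−mL=-60/29 → turn -1·90°
n=3: pose=(-7,2,N); sL=25/37, sR=50/53; mL=5025/3922, mR=525/1961; mL+mR=6075/3922 → advance +1; mR−mL=-75/74 → turn -1·90°
n=4: pose=(-7,3,E); sL=200/241, sR=200/97; mL=57900/23377, mR=28800/23377; mL+mR=86700/23377 → advance +1; mR−mL=-300/241 → turn -1·90°
n=5: pose=(-6,3,S); sL=20/9, sR=100/81; mL=190/81, mR=-80/81; mL+mR=110/81 → advance +1; mR−mL=-10/3 → turn -1·90°
n=6: pose=(-6,2,W); sL=40/29, sR=200/277; mL=11340/8033, mR=-5280/8033; mL+mR=6060/8033 → advance +1; mR−mL=-60/29 → turn -1·90°
n=7: pose=(-7,2,N); sL=25/37, sR=50/53; mL=5025/3922, mR=525/1961; mL+mR=6075/3922 → advance +1; mR−mL=-75/74 → turn -1·90°

0 200/241 200/97 57900/23377 28800/23377 -7 3 E
1 20/9 100/81 190/81 -80/81 -6 3 S
2 40/29 200/277 11340/8033 -5280/8033 -6 2 W
3 25/37 50/53 5025/3922 525/1961 -7 2 N
4 200/241 200/97 57900/23377 28800/23377 -7 3 E
5 20/9 100/81 190/81 -80/81 -6 3 S
6 40/29 200/277 11340/8033 -5280/8033 -6 2 W
7 25/37 50/53 5025/3922 525/1961 -7 2 N
final -7 3 E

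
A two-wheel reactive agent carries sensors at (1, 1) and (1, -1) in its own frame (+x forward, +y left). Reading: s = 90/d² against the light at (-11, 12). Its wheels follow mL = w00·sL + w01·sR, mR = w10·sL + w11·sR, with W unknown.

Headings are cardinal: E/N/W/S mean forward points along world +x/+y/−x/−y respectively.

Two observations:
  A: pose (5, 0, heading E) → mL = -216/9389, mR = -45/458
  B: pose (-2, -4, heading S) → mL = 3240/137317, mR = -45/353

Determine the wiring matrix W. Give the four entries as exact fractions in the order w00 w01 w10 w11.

-1 1 0 -1/2

obs A: pose=(5,0,E) → sL=9/41, sR=45/229, mL=-216/9389, mR=-45/458
obs B: pose=(-2,-4,S) → sL=90/389, sR=90/353, mL=3240/137317, mR=-45/353
sensor matrix S = [[9/41, 45/229], [90/389, 90/353]]; det S = 13539960/1289269313
solve [mL_A; mL_B] = S·[w00; w01] and [mR_A; mR_B] = S·[w10; w11]:
  w00 = -1, w01 = 1, w10 = 0, w11 = -1/2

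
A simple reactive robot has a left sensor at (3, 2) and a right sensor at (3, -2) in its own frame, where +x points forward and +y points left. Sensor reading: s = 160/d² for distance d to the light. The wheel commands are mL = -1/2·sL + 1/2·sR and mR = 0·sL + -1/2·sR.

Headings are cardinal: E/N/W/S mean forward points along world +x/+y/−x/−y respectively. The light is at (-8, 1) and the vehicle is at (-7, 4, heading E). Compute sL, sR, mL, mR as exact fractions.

160/41 160/17 1920/697 -80/17

left sensor world pos  = (-4, 6); dL² = 41
right sensor world pos = (-4, 2); dR² = 17
sL = 160/41 = 160/41
sR = 160/17 = 160/17
mL = -1/2·sL + 1/2·sR = 1920/697
mR = 0·sL + -1/2·sR = -80/17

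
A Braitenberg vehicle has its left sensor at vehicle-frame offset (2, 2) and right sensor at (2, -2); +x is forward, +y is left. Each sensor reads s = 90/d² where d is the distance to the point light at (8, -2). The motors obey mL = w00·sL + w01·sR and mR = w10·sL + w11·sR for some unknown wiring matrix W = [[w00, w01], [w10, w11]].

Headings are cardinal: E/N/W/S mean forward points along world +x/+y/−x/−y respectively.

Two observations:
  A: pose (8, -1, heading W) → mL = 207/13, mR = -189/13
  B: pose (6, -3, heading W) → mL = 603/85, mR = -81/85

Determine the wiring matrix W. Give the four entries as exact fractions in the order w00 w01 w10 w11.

1/2 1 -1 1/2

obs A: pose=(8,-1,W) → sL=18, sR=90/13, mL=207/13, mR=-189/13
obs B: pose=(6,-3,W) → sL=18/5, sR=90/17, mL=603/85, mR=-81/85
sensor matrix S = [[18, 90/13], [18/5, 90/17]]; det S = 15552/221
solve [mL_A; mL_B] = S·[w00; w01] and [mR_A; mR_B] = S·[w10; w11]:
  w00 = 1/2, w01 = 1, w10 = -1, w11 = 1/2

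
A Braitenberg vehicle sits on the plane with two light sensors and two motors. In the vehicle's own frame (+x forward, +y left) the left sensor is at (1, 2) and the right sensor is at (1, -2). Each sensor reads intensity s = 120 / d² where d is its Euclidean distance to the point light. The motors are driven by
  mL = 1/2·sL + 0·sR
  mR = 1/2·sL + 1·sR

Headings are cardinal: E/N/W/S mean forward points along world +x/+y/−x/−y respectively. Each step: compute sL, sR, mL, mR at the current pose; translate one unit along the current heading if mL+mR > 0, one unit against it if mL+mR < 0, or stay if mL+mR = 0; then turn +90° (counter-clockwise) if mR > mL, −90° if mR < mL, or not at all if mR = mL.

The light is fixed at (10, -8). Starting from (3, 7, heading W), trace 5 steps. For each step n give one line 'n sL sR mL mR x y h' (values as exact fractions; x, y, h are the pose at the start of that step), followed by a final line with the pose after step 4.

0 120/233 120/353 60/233 49140/82249 3 7 W
1 15/29 15/37 15/58 1425/2146 2 7 S
2 24/61 120/193 12/61 9636/11773 2 6 E
3 20/51 12/25 10/51 862/1275 3 6 N
4 120/233 120/353 60/233 49140/82249 3 7 W
final 2 7 S

n=0: pose=(3,7,W); sL=120/233, sR=120/353; mL=60/233, mR=49140/82249; mL+mR=70320/82249 → advance +1; mR−mL=120/353 → turn +1·90°
n=1: pose=(2,7,S); sL=15/29, sR=15/37; mL=15/58, mR=1425/2146; mL+mR=990/1073 → advance +1; mR−mL=15/37 → turn +1·90°
n=2: pose=(2,6,E); sL=24/61, sR=120/193; mL=12/61, mR=9636/11773; mL+mR=11952/11773 → advance +1; mR−mL=120/193 → turn +1·90°
n=3: pose=(3,6,N); sL=20/51, sR=12/25; mL=10/51, mR=862/1275; mL+mR=1112/1275 → advance +1; mR−mL=12/25 → turn +1·90°
n=4: pose=(3,7,W); sL=120/233, sR=120/353; mL=60/233, mR=49140/82249; mL+mR=70320/82249 → advance +1; mR−mL=120/353 → turn +1·90°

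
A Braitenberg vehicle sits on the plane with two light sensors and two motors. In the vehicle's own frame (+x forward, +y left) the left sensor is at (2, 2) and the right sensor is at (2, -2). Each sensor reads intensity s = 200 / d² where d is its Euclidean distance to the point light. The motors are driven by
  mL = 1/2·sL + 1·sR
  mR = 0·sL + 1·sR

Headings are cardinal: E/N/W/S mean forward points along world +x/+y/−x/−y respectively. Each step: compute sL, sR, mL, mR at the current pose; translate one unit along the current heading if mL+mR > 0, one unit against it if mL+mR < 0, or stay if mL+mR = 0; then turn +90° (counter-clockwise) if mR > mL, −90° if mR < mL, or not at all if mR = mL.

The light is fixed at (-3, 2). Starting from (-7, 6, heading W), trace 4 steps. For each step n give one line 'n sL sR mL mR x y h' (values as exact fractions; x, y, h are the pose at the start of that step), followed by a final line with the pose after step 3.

0 5 25/9 95/18 25/9 -7 6 W
1 40/17 40/9 860/153 40/9 -8 6 N
2 100/29 100/9 3350/261 100/9 -8 7 E
3 200/13 40/9 1420/117 40/9 -7 7 S
final -7 6 W

n=0: pose=(-7,6,W); sL=5, sR=25/9; mL=95/18, mR=25/9; mL+mR=145/18 → advance +1; mR−mL=-5/2 → turn -1·90°
n=1: pose=(-8,6,N); sL=40/17, sR=40/9; mL=860/153, mR=40/9; mL+mR=1540/153 → advance +1; mR−mL=-20/17 → turn -1·90°
n=2: pose=(-8,7,E); sL=100/29, sR=100/9; mL=3350/261, mR=100/9; mL+mR=6250/261 → advance +1; mR−mL=-50/29 → turn -1·90°
n=3: pose=(-7,7,S); sL=200/13, sR=40/9; mL=1420/117, mR=40/9; mL+mR=1940/117 → advance +1; mR−mL=-100/13 → turn -1·90°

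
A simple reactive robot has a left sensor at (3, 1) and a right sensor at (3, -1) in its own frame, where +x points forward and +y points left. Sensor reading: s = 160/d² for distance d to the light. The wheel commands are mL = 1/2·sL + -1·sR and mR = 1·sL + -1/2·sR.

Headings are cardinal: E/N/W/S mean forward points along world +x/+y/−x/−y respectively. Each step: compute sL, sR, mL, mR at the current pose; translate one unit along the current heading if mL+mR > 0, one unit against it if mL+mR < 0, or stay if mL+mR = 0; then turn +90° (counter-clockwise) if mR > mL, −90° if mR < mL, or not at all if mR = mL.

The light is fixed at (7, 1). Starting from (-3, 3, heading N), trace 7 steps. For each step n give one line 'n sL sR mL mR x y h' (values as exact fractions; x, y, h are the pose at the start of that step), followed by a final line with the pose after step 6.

0 80/73 80/53 -3720/3869 1320/3869 -3 3 N
1 160/169 160/173 -13200/29237 14160/29237 -3 2 W
2 20/13 40/37 -150/481 480/481 -4 2 S
3 32/13 32/13 -16/13 16/13 -4 1 E
4 160/153 160/109 -15760/16677 5200/16677 -4 1 N
5 4/5 40/49 -102/245 96/245 -4 0 W
6 160/97 160/137 -4560/13289 14160/13289 -3 0 S
final -3 -1 E

n=0: pose=(-3,3,N); sL=80/73, sR=80/53; mL=-3720/3869, mR=1320/3869; mL+mR=-2400/3869 → advance -1; mR−mL=5040/3869 → turn +1·90°
n=1: pose=(-3,2,W); sL=160/169, sR=160/173; mL=-13200/29237, mR=14160/29237; mL+mR=960/29237 → advance +1; mR−mL=27360/29237 → turn +1·90°
n=2: pose=(-4,2,S); sL=20/13, sR=40/37; mL=-150/481, mR=480/481; mL+mR=330/481 → advance +1; mR−mL=630/481 → turn +1·90°
n=3: pose=(-4,1,E); sL=32/13, sR=32/13; mL=-16/13, mR=16/13; mL+mR=0 → advance +0; mR−mL=32/13 → turn +1·90°
n=4: pose=(-4,1,N); sL=160/153, sR=160/109; mL=-15760/16677, mR=5200/16677; mL+mR=-3520/5559 → advance -1; mR−mL=20960/16677 → turn +1·90°
n=5: pose=(-4,0,W); sL=4/5, sR=40/49; mL=-102/245, mR=96/245; mL+mR=-6/245 → advance -1; mR−mL=198/245 → turn +1·90°
n=6: pose=(-3,0,S); sL=160/97, sR=160/137; mL=-4560/13289, mR=14160/13289; mL+mR=9600/13289 → advance +1; mR−mL=18720/13289 → turn +1·90°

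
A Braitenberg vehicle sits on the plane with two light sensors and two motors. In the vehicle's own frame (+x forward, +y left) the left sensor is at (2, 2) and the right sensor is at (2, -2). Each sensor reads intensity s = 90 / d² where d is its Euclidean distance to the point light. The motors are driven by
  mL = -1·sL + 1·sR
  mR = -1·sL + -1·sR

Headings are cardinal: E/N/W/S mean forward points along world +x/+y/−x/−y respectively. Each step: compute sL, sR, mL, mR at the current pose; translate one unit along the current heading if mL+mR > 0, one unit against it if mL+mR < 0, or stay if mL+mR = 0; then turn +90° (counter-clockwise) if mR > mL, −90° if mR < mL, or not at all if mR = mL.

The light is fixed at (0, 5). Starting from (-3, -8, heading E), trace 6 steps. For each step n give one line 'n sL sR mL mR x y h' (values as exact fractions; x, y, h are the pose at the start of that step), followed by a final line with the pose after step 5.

0 45/61 45/113 -2340/6893 -7830/6893 -3 -8 E
1 90/229 10/29 -320/6641 -4900/6641 -4 -8 S
2 45/116 45/68 135/493 -1035/986 -4 -7 W
3 18/25 90/101 432/2525 -4068/2525 -3 -7 N
4 45/61 45/113 -2340/6893 -7830/6893 -3 -8 E
5 90/229 10/29 -320/6641 -4900/6641 -4 -8 S
final -4 -7 W

n=0: pose=(-3,-8,E); sL=45/61, sR=45/113; mL=-2340/6893, mR=-7830/6893; mL+mR=-90/61 → advance -1; mR−mL=-90/113 → turn -1·90°
n=1: pose=(-4,-8,S); sL=90/229, sR=10/29; mL=-320/6641, mR=-4900/6641; mL+mR=-180/229 → advance -1; mR−mL=-20/29 → turn -1·90°
n=2: pose=(-4,-7,W); sL=45/116, sR=45/68; mL=135/493, mR=-1035/986; mL+mR=-45/58 → advance -1; mR−mL=-45/34 → turn -1·90°
n=3: pose=(-3,-7,N); sL=18/25, sR=90/101; mL=432/2525, mR=-4068/2525; mL+mR=-36/25 → advance -1; mR−mL=-180/101 → turn -1·90°
n=4: pose=(-3,-8,E); sL=45/61, sR=45/113; mL=-2340/6893, mR=-7830/6893; mL+mR=-90/61 → advance -1; mR−mL=-90/113 → turn -1·90°
n=5: pose=(-4,-8,S); sL=90/229, sR=10/29; mL=-320/6641, mR=-4900/6641; mL+mR=-180/229 → advance -1; mR−mL=-20/29 → turn -1·90°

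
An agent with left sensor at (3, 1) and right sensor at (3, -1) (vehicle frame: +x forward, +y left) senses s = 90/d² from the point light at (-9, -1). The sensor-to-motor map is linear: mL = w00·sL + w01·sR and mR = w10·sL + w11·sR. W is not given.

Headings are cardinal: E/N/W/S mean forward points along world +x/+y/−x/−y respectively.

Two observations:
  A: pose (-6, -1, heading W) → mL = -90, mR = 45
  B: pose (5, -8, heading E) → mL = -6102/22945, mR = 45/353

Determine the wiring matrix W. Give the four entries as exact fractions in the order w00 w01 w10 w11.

obs A: pose=(-6,-1,W) → sL=90, sR=90, mL=-90, mR=45
obs B: pose=(5,-8,E) → sL=18/65, sR=90/353, mL=-6102/22945, mR=45/353
sensor matrix S = [[90, 90], [18/65, 90/353]]; det S = -9072/4589
solve [mL_A; mL_B] = S·[w00; w01] and [mR_A; mR_B] = S·[w10; w11]:
  w00 = -1/2, w01 = -1/2, w10 = 0, w11 = 1/2

-1/2 -1/2 0 1/2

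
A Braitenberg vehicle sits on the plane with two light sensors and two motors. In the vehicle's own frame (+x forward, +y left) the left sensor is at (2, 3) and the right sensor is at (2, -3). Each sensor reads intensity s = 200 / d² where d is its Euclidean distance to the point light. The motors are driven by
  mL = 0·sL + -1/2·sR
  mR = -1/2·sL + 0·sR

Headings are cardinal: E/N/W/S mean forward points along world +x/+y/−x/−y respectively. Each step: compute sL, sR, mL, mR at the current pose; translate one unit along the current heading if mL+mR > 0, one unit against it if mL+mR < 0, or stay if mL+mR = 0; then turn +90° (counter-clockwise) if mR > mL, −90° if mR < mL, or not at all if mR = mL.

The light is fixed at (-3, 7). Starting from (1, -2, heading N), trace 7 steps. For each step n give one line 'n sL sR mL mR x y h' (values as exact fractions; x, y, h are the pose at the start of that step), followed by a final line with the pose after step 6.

0 4 100/49 -50/49 -2 1 -2 N
1 40/17 40/41 -20/41 -20/17 1 -3 E
2 10/9 25/18 -25/36 -5/9 0 -3 S
3 200/61 200/169 -100/169 -100/61 0 -2 E
4 100/73 100/61 -50/61 -50/73 -1 -2 S
5 200/41 200/137 -100/137 -100/41 -1 -1 E
6 50/29 25/13 -25/26 -25/29 -2 -1 S
final -2 0 E

n=0: pose=(1,-2,N); sL=4, sR=100/49; mL=-50/49, mR=-2; mL+mR=-148/49 → advance -1; mR−mL=-48/49 → turn -1·90°
n=1: pose=(1,-3,E); sL=40/17, sR=40/41; mL=-20/41, mR=-20/17; mL+mR=-1160/697 → advance -1; mR−mL=-480/697 → turn -1·90°
n=2: pose=(0,-3,S); sL=10/9, sR=25/18; mL=-25/36, mR=-5/9; mL+mR=-5/4 → advance -1; mR−mL=5/36 → turn +1·90°
n=3: pose=(0,-2,E); sL=200/61, sR=200/169; mL=-100/169, mR=-100/61; mL+mR=-23000/10309 → advance -1; mR−mL=-10800/10309 → turn -1·90°
n=4: pose=(-1,-2,S); sL=100/73, sR=100/61; mL=-50/61, mR=-50/73; mL+mR=-6700/4453 → advance -1; mR−mL=600/4453 → turn +1·90°
n=5: pose=(-1,-1,E); sL=200/41, sR=200/137; mL=-100/137, mR=-100/41; mL+mR=-17800/5617 → advance -1; mR−mL=-9600/5617 → turn -1·90°
n=6: pose=(-2,-1,S); sL=50/29, sR=25/13; mL=-25/26, mR=-25/29; mL+mR=-1375/754 → advance -1; mR−mL=75/754 → turn +1·90°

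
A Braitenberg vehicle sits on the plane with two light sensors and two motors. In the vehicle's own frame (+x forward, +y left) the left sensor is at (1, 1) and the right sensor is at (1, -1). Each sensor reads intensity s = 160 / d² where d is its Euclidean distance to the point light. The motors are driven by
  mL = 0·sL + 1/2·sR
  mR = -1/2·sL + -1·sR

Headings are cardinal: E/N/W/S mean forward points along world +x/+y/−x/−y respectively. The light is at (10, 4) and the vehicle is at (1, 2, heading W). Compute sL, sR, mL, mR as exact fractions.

left sensor world pos  = (0, 1); dL² = 109
right sensor world pos = (0, 3); dR² = 101
sL = 160/109 = 160/109
sR = 160/101 = 160/101
mL = 0·sL + 1/2·sR = 80/101
mR = -1/2·sL + -1·sR = -25520/11009

160/109 160/101 80/101 -25520/11009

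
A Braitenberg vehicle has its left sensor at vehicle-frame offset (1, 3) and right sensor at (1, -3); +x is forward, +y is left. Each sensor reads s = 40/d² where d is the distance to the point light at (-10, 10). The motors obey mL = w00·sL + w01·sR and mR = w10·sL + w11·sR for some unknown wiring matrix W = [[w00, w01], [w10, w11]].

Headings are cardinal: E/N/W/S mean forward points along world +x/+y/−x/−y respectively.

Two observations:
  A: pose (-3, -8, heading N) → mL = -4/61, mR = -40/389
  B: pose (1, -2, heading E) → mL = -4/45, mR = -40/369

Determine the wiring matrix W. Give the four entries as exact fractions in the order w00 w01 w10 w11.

obs A: pose=(-3,-8,N) → sL=8/61, sR=40/389, mL=-4/61, mR=-40/389
obs B: pose=(1,-2,E) → sL=8/45, sR=40/369, mL=-4/45, mR=-40/369
sensor matrix S = [[8/61, 40/389], [8/45, 40/369]]; det S = -35584/8756001
solve [mL_A; mL_B] = S·[w00; w01] and [mR_A; mR_B] = S·[w10; w11]:
  w00 = -1/2, w01 = 0, w10 = 0, w11 = -1

-1/2 0 0 -1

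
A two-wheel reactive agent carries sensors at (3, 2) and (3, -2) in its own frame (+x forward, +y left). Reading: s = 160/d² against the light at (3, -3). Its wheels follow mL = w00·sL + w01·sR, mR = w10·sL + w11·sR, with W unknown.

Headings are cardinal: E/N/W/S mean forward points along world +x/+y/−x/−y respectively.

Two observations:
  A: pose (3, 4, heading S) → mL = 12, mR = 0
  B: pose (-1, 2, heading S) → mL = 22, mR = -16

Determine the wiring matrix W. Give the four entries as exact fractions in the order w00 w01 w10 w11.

obs A: pose=(3,4,S) → sL=8, sR=8, mL=12, mR=0
obs B: pose=(-1,2,S) → sL=20, sR=4, mL=22, mR=-16
sensor matrix S = [[8, 8], [20, 4]]; det S = -128
solve [mL_A; mL_B] = S·[w00; w01] and [mR_A; mR_B] = S·[w10; w11]:
  w00 = 1, w01 = 1/2, w10 = -1, w11 = 1

1 1/2 -1 1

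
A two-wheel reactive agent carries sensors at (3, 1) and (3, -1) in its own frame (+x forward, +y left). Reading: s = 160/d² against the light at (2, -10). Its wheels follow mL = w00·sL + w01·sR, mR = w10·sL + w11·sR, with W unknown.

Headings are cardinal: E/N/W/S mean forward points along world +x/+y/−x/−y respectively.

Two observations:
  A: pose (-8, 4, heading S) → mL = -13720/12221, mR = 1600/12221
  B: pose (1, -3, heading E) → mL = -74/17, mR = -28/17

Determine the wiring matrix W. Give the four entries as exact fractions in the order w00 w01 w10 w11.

obs A: pose=(-8,4,S) → sL=80/101, sR=80/121, mL=-13720/12221, mR=1600/12221
obs B: pose=(1,-3,E) → sL=40/17, sR=4, mL=-74/17, mR=-28/17
sensor matrix S = [[80/101, 80/121], [40/17, 4]]; det S = 335040/207757
solve [mL_A; mL_B] = S·[w00; w01] and [mR_A; mR_B] = S·[w10; w11]:
  w00 = -1, w01 = -1/2, w10 = 1, w11 = -1

-1 -1/2 1 -1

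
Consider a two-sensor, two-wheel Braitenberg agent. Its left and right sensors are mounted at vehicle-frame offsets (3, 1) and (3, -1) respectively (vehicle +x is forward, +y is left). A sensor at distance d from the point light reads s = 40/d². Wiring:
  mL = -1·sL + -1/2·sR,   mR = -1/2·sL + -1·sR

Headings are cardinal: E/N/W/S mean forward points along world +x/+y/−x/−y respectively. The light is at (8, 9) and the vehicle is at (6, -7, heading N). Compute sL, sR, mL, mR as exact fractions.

20/89 4/17 -518/1513 -526/1513

left sensor world pos  = (5, -4); dL² = 178
right sensor world pos = (7, -4); dR² = 170
sL = 40/178 = 20/89
sR = 40/170 = 4/17
mL = -1·sL + -1/2·sR = -518/1513
mR = -1/2·sL + -1·sR = -526/1513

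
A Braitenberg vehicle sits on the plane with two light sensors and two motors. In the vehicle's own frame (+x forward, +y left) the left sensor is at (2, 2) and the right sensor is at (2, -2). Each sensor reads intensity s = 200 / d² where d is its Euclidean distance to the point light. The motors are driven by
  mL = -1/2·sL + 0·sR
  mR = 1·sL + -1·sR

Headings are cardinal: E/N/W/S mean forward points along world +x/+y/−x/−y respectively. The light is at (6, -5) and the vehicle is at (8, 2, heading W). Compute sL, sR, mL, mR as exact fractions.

left sensor world pos  = (6, 0); dL² = 25
right sensor world pos = (6, 4); dR² = 81
sL = 200/25 = 8
sR = 200/81 = 200/81
mL = -1/2·sL + 0·sR = -4
mR = 1·sL + -1·sR = 448/81

8 200/81 -4 448/81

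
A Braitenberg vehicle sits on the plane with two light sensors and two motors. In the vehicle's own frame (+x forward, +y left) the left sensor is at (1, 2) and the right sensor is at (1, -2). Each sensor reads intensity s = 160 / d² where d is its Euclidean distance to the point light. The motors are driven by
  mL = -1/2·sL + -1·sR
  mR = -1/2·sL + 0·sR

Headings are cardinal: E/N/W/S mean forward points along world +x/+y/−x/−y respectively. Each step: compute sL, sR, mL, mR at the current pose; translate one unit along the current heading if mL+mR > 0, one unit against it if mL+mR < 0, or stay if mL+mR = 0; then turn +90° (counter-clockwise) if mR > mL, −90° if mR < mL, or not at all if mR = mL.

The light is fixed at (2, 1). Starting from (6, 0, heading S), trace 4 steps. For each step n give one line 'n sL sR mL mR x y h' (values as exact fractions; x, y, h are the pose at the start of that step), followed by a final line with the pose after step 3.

0 4 20 -22 -2 6 0 S
1 160/29 160/29 -240/29 -80/29 6 1 E
2 80 80/13 -600/13 -40 5 1 N
3 160/13 32 -496/13 -80/13 5 0 W
final 6 0 S

n=0: pose=(6,0,S); sL=4, sR=20; mL=-22, mR=-2; mL+mR=-24 → advance -1; mR−mL=20 → turn +1·90°
n=1: pose=(6,1,E); sL=160/29, sR=160/29; mL=-240/29, mR=-80/29; mL+mR=-320/29 → advance -1; mR−mL=160/29 → turn +1·90°
n=2: pose=(5,1,N); sL=80, sR=80/13; mL=-600/13, mR=-40; mL+mR=-1120/13 → advance -1; mR−mL=80/13 → turn +1·90°
n=3: pose=(5,0,W); sL=160/13, sR=32; mL=-496/13, mR=-80/13; mL+mR=-576/13 → advance -1; mR−mL=32 → turn +1·90°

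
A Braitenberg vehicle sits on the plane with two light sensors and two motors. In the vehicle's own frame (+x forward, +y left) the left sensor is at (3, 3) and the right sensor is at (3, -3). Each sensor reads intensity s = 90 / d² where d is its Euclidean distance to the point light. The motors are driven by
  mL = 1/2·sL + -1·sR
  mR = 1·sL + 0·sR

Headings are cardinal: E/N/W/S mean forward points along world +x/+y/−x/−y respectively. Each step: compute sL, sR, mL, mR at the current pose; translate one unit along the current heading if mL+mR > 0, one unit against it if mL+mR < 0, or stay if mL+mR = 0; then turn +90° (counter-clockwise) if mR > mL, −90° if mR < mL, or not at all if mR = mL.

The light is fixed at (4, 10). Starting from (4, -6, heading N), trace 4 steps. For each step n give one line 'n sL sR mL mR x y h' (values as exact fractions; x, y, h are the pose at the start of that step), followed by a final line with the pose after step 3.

n=0: pose=(4,-6,N); sL=45/89, sR=45/89; mL=-45/178, mR=45/89; mL+mR=45/178 → advance +1; mR−mL=135/178 → turn +1·90°
n=1: pose=(4,-5,W); sL=10/37, sR=10/17; mL=-285/629, mR=10/37; mL+mR=-115/629 → advance -1; mR−mL=455/629 → turn +1·90°
n=2: pose=(5,-5,S); sL=9/34, sR=45/164; mL=-99/697, mR=9/34; mL+mR=171/1394 → advance +1; mR−mL=567/1394 → turn +1·90°
n=3: pose=(5,-6,E); sL=18/37, sR=90/377; mL=63/13949, mR=18/37; mL+mR=6849/13949 → advance +1; mR−mL=6723/13949 → turn +1·90°

0 45/89 45/89 -45/178 45/89 4 -6 N
1 10/37 10/17 -285/629 10/37 4 -5 W
2 9/34 45/164 -99/697 9/34 5 -5 S
3 18/37 90/377 63/13949 18/37 5 -6 E
final 6 -6 N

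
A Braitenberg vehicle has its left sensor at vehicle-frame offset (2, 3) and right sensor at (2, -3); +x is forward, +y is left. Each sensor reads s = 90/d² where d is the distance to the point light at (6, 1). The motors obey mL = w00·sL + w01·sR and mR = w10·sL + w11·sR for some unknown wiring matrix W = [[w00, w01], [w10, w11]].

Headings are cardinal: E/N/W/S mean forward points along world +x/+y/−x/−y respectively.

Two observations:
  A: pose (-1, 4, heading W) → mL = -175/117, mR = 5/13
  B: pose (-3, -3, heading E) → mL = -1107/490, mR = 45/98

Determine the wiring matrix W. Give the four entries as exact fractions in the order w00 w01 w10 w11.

obs A: pose=(-1,4,W) → sL=10/9, sR=10/13, mL=-175/117, mR=5/13
obs B: pose=(-3,-3,E) → sL=9/5, sR=45/49, mL=-1107/490, mR=45/98
sensor matrix S = [[10/9, 10/13], [9/5, 45/49]]; det S = -232/637
solve [mL_A; mL_B] = S·[w00; w01] and [mR_A; mR_B] = S·[w10; w11]:
  w00 = -1, w01 = -1/2, w10 = 0, w11 = 1/2

-1 -1/2 0 1/2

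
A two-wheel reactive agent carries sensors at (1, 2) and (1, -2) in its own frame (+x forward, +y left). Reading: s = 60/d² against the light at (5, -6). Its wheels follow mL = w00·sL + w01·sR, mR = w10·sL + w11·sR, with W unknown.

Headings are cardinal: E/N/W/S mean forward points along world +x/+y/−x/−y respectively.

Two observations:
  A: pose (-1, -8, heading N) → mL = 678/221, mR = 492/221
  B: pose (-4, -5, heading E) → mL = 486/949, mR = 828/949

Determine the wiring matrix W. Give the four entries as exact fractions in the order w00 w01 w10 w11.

obs A: pose=(-1,-8,N) → sL=12/13, sR=60/17, mL=678/221, mR=492/221
obs B: pose=(-4,-5,E) → sL=60/73, sR=12/13, mL=486/949, mR=828/949
sensor matrix S = [[12/13, 60/17], [60/73, 12/13]]; det S = -429696/209729
solve [mL_A; mL_B] = S·[w00; w01] and [mR_A; mR_B] = S·[w10; w11]:
  w00 = -1/2, w01 = 1, w10 = 1/2, w11 = 1/2

-1/2 1 1/2 1/2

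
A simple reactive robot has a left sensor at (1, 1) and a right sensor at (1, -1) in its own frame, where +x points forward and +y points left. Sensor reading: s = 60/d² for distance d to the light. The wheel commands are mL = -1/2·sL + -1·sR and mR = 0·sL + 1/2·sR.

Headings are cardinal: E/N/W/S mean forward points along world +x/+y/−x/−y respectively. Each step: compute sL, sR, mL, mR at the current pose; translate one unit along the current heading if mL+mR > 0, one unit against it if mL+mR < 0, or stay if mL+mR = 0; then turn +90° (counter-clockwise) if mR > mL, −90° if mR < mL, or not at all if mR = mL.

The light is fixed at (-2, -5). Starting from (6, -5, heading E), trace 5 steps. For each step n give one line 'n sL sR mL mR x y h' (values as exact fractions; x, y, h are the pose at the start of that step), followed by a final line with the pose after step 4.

0 30/41 30/41 -45/41 15/41 6 -5 E
1 60/37 12/13 -834/481 6/13 5 -5 N
2 3/2 5/3 -29/12 5/6 5 -6 W
3 12/17 60/53 -1338/901 30/53 6 -6 S
4 30/41 30/41 -45/41 15/41 6 -5 E
final 5 -5 N

n=0: pose=(6,-5,E); sL=30/41, sR=30/41; mL=-45/41, mR=15/41; mL+mR=-30/41 → advance -1; mR−mL=60/41 → turn +1·90°
n=1: pose=(5,-5,N); sL=60/37, sR=12/13; mL=-834/481, mR=6/13; mL+mR=-612/481 → advance -1; mR−mL=1056/481 → turn +1·90°
n=2: pose=(5,-6,W); sL=3/2, sR=5/3; mL=-29/12, mR=5/6; mL+mR=-19/12 → advance -1; mR−mL=13/4 → turn +1·90°
n=3: pose=(6,-6,S); sL=12/17, sR=60/53; mL=-1338/901, mR=30/53; mL+mR=-828/901 → advance -1; mR−mL=1848/901 → turn +1·90°
n=4: pose=(6,-5,E); sL=30/41, sR=30/41; mL=-45/41, mR=15/41; mL+mR=-30/41 → advance -1; mR−mL=60/41 → turn +1·90°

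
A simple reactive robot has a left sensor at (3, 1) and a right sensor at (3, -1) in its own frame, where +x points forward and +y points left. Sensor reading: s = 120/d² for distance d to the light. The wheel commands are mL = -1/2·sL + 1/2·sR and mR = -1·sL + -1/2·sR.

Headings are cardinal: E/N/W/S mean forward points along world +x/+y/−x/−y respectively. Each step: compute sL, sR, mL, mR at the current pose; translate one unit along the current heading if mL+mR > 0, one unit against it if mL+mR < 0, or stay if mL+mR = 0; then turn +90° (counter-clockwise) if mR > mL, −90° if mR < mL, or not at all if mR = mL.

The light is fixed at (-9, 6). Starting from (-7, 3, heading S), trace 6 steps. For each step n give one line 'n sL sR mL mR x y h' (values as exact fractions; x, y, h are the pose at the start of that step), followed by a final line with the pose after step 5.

n=0: pose=(-7,3,S); sL=8/3, sR=120/37; mL=32/111, mR=-476/111; mL+mR=-4 → advance -1; mR−mL=-508/111 → turn -1·90°
n=1: pose=(-7,4,W); sL=12, sR=60; mL=24, mR=-42; mL+mR=-18 → advance -1; mR−mL=-66 → turn -1·90°
n=2: pose=(-6,4,N); sL=24, sR=120/17; mL=-144/17, mR=-468/17; mL+mR=-36 → advance -1; mR−mL=-324/17 → turn -1·90°
n=3: pose=(-6,3,E); sL=3, sR=30/13; mL=-9/26, mR=-54/13; mL+mR=-9/2 → advance -1; mR−mL=-99/26 → turn -1·90°
n=4: pose=(-7,3,S); sL=8/3, sR=120/37; mL=32/111, mR=-476/111; mL+mR=-4 → advance -1; mR−mL=-508/111 → turn -1·90°
n=5: pose=(-7,4,W); sL=12, sR=60; mL=24, mR=-42; mL+mR=-18 → advance -1; mR−mL=-66 → turn -1·90°

0 8/3 120/37 32/111 -476/111 -7 3 S
1 12 60 24 -42 -7 4 W
2 24 120/17 -144/17 -468/17 -6 4 N
3 3 30/13 -9/26 -54/13 -6 3 E
4 8/3 120/37 32/111 -476/111 -7 3 S
5 12 60 24 -42 -7 4 W
final -6 4 N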